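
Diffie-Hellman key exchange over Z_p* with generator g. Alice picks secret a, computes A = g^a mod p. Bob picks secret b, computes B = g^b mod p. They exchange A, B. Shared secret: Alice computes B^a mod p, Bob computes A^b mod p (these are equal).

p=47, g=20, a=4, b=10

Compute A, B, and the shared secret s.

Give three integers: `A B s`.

A = 20^4 mod 47  (bits of 4 = 100)
  bit 0 = 1: r = r^2 * 20 mod 47 = 1^2 * 20 = 1*20 = 20
  bit 1 = 0: r = r^2 mod 47 = 20^2 = 24
  bit 2 = 0: r = r^2 mod 47 = 24^2 = 12
  -> A = 12
B = 20^10 mod 47  (bits of 10 = 1010)
  bit 0 = 1: r = r^2 * 20 mod 47 = 1^2 * 20 = 1*20 = 20
  bit 1 = 0: r = r^2 mod 47 = 20^2 = 24
  bit 2 = 1: r = r^2 * 20 mod 47 = 24^2 * 20 = 12*20 = 5
  bit 3 = 0: r = r^2 mod 47 = 5^2 = 25
  -> B = 25
s = B^a = 25^4 mod 47  (bits of 4 = 100)
  bit 0 = 1: r = r^2 * 25 mod 47 = 1^2 * 25 = 1*25 = 25
  bit 1 = 0: r = r^2 mod 47 = 25^2 = 14
  bit 2 = 0: r = r^2 mod 47 = 14^2 = 8
  -> s = B^a = 8

Answer: 12 25 8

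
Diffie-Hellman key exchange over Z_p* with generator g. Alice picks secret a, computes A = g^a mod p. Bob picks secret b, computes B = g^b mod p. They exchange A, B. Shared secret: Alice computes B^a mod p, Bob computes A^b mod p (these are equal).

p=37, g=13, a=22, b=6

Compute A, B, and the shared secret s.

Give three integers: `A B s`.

Answer: 3 11 26

Derivation:
A = 13^22 mod 37  (bits of 22 = 10110)
  bit 0 = 1: r = r^2 * 13 mod 37 = 1^2 * 13 = 1*13 = 13
  bit 1 = 0: r = r^2 mod 37 = 13^2 = 21
  bit 2 = 1: r = r^2 * 13 mod 37 = 21^2 * 13 = 34*13 = 35
  bit 3 = 1: r = r^2 * 13 mod 37 = 35^2 * 13 = 4*13 = 15
  bit 4 = 0: r = r^2 mod 37 = 15^2 = 3
  -> A = 3
B = 13^6 mod 37  (bits of 6 = 110)
  bit 0 = 1: r = r^2 * 13 mod 37 = 1^2 * 13 = 1*13 = 13
  bit 1 = 1: r = r^2 * 13 mod 37 = 13^2 * 13 = 21*13 = 14
  bit 2 = 0: r = r^2 mod 37 = 14^2 = 11
  -> B = 11
s = B^a = 11^22 mod 37  (bits of 22 = 10110)
  bit 0 = 1: r = r^2 * 11 mod 37 = 1^2 * 11 = 1*11 = 11
  bit 1 = 0: r = r^2 mod 37 = 11^2 = 10
  bit 2 = 1: r = r^2 * 11 mod 37 = 10^2 * 11 = 26*11 = 27
  bit 3 = 1: r = r^2 * 11 mod 37 = 27^2 * 11 = 26*11 = 27
  bit 4 = 0: r = r^2 mod 37 = 27^2 = 26
  -> s = B^a = 26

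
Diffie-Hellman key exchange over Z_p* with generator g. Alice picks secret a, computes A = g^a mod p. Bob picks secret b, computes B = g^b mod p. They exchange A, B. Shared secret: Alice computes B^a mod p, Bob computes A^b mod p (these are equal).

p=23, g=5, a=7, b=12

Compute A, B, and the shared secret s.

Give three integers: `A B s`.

Answer: 17 18 6

Derivation:
A = 5^7 mod 23  (bits of 7 = 111)
  bit 0 = 1: r = r^2 * 5 mod 23 = 1^2 * 5 = 1*5 = 5
  bit 1 = 1: r = r^2 * 5 mod 23 = 5^2 * 5 = 2*5 = 10
  bit 2 = 1: r = r^2 * 5 mod 23 = 10^2 * 5 = 8*5 = 17
  -> A = 17
B = 5^12 mod 23  (bits of 12 = 1100)
  bit 0 = 1: r = r^2 * 5 mod 23 = 1^2 * 5 = 1*5 = 5
  bit 1 = 1: r = r^2 * 5 mod 23 = 5^2 * 5 = 2*5 = 10
  bit 2 = 0: r = r^2 mod 23 = 10^2 = 8
  bit 3 = 0: r = r^2 mod 23 = 8^2 = 18
  -> B = 18
s = B^a = 18^7 mod 23  (bits of 7 = 111)
  bit 0 = 1: r = r^2 * 18 mod 23 = 1^2 * 18 = 1*18 = 18
  bit 1 = 1: r = r^2 * 18 mod 23 = 18^2 * 18 = 2*18 = 13
  bit 2 = 1: r = r^2 * 18 mod 23 = 13^2 * 18 = 8*18 = 6
  -> s = B^a = 6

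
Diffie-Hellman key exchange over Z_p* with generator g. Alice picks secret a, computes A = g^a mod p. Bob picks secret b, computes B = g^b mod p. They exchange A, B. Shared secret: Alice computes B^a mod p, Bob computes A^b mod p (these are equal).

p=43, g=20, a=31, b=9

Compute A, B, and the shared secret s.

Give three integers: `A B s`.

A = 20^31 mod 43  (bits of 31 = 11111)
  bit 0 = 1: r = r^2 * 20 mod 43 = 1^2 * 20 = 1*20 = 20
  bit 1 = 1: r = r^2 * 20 mod 43 = 20^2 * 20 = 13*20 = 2
  bit 2 = 1: r = r^2 * 20 mod 43 = 2^2 * 20 = 4*20 = 37
  bit 3 = 1: r = r^2 * 20 mod 43 = 37^2 * 20 = 36*20 = 32
  bit 4 = 1: r = r^2 * 20 mod 43 = 32^2 * 20 = 35*20 = 12
  -> A = 12
B = 20^9 mod 43  (bits of 9 = 1001)
  bit 0 = 1: r = r^2 * 20 mod 43 = 1^2 * 20 = 1*20 = 20
  bit 1 = 0: r = r^2 mod 43 = 20^2 = 13
  bit 2 = 0: r = r^2 mod 43 = 13^2 = 40
  bit 3 = 1: r = r^2 * 20 mod 43 = 40^2 * 20 = 9*20 = 8
  -> B = 8
s = B^a = 8^31 mod 43  (bits of 31 = 11111)
  bit 0 = 1: r = r^2 * 8 mod 43 = 1^2 * 8 = 1*8 = 8
  bit 1 = 1: r = r^2 * 8 mod 43 = 8^2 * 8 = 21*8 = 39
  bit 2 = 1: r = r^2 * 8 mod 43 = 39^2 * 8 = 16*8 = 42
  bit 3 = 1: r = r^2 * 8 mod 43 = 42^2 * 8 = 1*8 = 8
  bit 4 = 1: r = r^2 * 8 mod 43 = 8^2 * 8 = 21*8 = 39
  -> s = B^a = 39

Answer: 12 8 39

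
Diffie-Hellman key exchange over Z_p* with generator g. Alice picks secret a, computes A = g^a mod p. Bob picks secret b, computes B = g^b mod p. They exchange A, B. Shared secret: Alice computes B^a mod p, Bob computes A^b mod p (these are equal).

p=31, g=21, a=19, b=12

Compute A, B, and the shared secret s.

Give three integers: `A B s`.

Answer: 13 4 8

Derivation:
A = 21^19 mod 31  (bits of 19 = 10011)
  bit 0 = 1: r = r^2 * 21 mod 31 = 1^2 * 21 = 1*21 = 21
  bit 1 = 0: r = r^2 mod 31 = 21^2 = 7
  bit 2 = 0: r = r^2 mod 31 = 7^2 = 18
  bit 3 = 1: r = r^2 * 21 mod 31 = 18^2 * 21 = 14*21 = 15
  bit 4 = 1: r = r^2 * 21 mod 31 = 15^2 * 21 = 8*21 = 13
  -> A = 13
B = 21^12 mod 31  (bits of 12 = 1100)
  bit 0 = 1: r = r^2 * 21 mod 31 = 1^2 * 21 = 1*21 = 21
  bit 1 = 1: r = r^2 * 21 mod 31 = 21^2 * 21 = 7*21 = 23
  bit 2 = 0: r = r^2 mod 31 = 23^2 = 2
  bit 3 = 0: r = r^2 mod 31 = 2^2 = 4
  -> B = 4
s = B^a = 4^19 mod 31  (bits of 19 = 10011)
  bit 0 = 1: r = r^2 * 4 mod 31 = 1^2 * 4 = 1*4 = 4
  bit 1 = 0: r = r^2 mod 31 = 4^2 = 16
  bit 2 = 0: r = r^2 mod 31 = 16^2 = 8
  bit 3 = 1: r = r^2 * 4 mod 31 = 8^2 * 4 = 2*4 = 8
  bit 4 = 1: r = r^2 * 4 mod 31 = 8^2 * 4 = 2*4 = 8
  -> s = B^a = 8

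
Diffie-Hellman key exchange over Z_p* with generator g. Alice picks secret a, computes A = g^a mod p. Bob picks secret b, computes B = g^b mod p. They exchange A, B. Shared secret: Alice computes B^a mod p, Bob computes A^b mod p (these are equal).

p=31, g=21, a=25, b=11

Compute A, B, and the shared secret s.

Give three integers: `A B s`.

Answer: 26 12 6

Derivation:
A = 21^25 mod 31  (bits of 25 = 11001)
  bit 0 = 1: r = r^2 * 21 mod 31 = 1^2 * 21 = 1*21 = 21
  bit 1 = 1: r = r^2 * 21 mod 31 = 21^2 * 21 = 7*21 = 23
  bit 2 = 0: r = r^2 mod 31 = 23^2 = 2
  bit 3 = 0: r = r^2 mod 31 = 2^2 = 4
  bit 4 = 1: r = r^2 * 21 mod 31 = 4^2 * 21 = 16*21 = 26
  -> A = 26
B = 21^11 mod 31  (bits of 11 = 1011)
  bit 0 = 1: r = r^2 * 21 mod 31 = 1^2 * 21 = 1*21 = 21
  bit 1 = 0: r = r^2 mod 31 = 21^2 = 7
  bit 2 = 1: r = r^2 * 21 mod 31 = 7^2 * 21 = 18*21 = 6
  bit 3 = 1: r = r^2 * 21 mod 31 = 6^2 * 21 = 5*21 = 12
  -> B = 12
s = B^a = 12^25 mod 31  (bits of 25 = 11001)
  bit 0 = 1: r = r^2 * 12 mod 31 = 1^2 * 12 = 1*12 = 12
  bit 1 = 1: r = r^2 * 12 mod 31 = 12^2 * 12 = 20*12 = 23
  bit 2 = 0: r = r^2 mod 31 = 23^2 = 2
  bit 3 = 0: r = r^2 mod 31 = 2^2 = 4
  bit 4 = 1: r = r^2 * 12 mod 31 = 4^2 * 12 = 16*12 = 6
  -> s = B^a = 6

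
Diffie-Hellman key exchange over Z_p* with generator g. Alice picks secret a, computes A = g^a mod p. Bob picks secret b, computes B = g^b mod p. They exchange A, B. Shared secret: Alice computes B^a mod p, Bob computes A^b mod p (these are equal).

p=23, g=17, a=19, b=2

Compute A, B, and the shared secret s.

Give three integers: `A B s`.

A = 17^19 mod 23  (bits of 19 = 10011)
  bit 0 = 1: r = r^2 * 17 mod 23 = 1^2 * 17 = 1*17 = 17
  bit 1 = 0: r = r^2 mod 23 = 17^2 = 13
  bit 2 = 0: r = r^2 mod 23 = 13^2 = 8
  bit 3 = 1: r = r^2 * 17 mod 23 = 8^2 * 17 = 18*17 = 7
  bit 4 = 1: r = r^2 * 17 mod 23 = 7^2 * 17 = 3*17 = 5
  -> A = 5
B = 17^2 mod 23  (bits of 2 = 10)
  bit 0 = 1: r = r^2 * 17 mod 23 = 1^2 * 17 = 1*17 = 17
  bit 1 = 0: r = r^2 mod 23 = 17^2 = 13
  -> B = 13
s = B^a = 13^19 mod 23  (bits of 19 = 10011)
  bit 0 = 1: r = r^2 * 13 mod 23 = 1^2 * 13 = 1*13 = 13
  bit 1 = 0: r = r^2 mod 23 = 13^2 = 8
  bit 2 = 0: r = r^2 mod 23 = 8^2 = 18
  bit 3 = 1: r = r^2 * 13 mod 23 = 18^2 * 13 = 2*13 = 3
  bit 4 = 1: r = r^2 * 13 mod 23 = 3^2 * 13 = 9*13 = 2
  -> s = B^a = 2

Answer: 5 13 2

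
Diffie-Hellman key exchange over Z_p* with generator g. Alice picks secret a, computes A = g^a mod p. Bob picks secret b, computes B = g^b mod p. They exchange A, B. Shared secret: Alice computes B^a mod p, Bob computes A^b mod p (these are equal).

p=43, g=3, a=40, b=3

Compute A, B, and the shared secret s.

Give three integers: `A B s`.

A = 3^40 mod 43  (bits of 40 = 101000)
  bit 0 = 1: r = r^2 * 3 mod 43 = 1^2 * 3 = 1*3 = 3
  bit 1 = 0: r = r^2 mod 43 = 3^2 = 9
  bit 2 = 1: r = r^2 * 3 mod 43 = 9^2 * 3 = 38*3 = 28
  bit 3 = 0: r = r^2 mod 43 = 28^2 = 10
  bit 4 = 0: r = r^2 mod 43 = 10^2 = 14
  bit 5 = 0: r = r^2 mod 43 = 14^2 = 24
  -> A = 24
B = 3^3 mod 43  (bits of 3 = 11)
  bit 0 = 1: r = r^2 * 3 mod 43 = 1^2 * 3 = 1*3 = 3
  bit 1 = 1: r = r^2 * 3 mod 43 = 3^2 * 3 = 9*3 = 27
  -> B = 27
s = B^a = 27^40 mod 43  (bits of 40 = 101000)
  bit 0 = 1: r = r^2 * 27 mod 43 = 1^2 * 27 = 1*27 = 27
  bit 1 = 0: r = r^2 mod 43 = 27^2 = 41
  bit 2 = 1: r = r^2 * 27 mod 43 = 41^2 * 27 = 4*27 = 22
  bit 3 = 0: r = r^2 mod 43 = 22^2 = 11
  bit 4 = 0: r = r^2 mod 43 = 11^2 = 35
  bit 5 = 0: r = r^2 mod 43 = 35^2 = 21
  -> s = B^a = 21

Answer: 24 27 21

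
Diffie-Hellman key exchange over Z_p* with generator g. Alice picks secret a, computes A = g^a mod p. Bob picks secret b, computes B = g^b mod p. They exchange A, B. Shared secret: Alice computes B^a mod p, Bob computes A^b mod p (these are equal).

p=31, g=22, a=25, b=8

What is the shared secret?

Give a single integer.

A = 22^25 mod 31  (bits of 25 = 11001)
  bit 0 = 1: r = r^2 * 22 mod 31 = 1^2 * 22 = 1*22 = 22
  bit 1 = 1: r = r^2 * 22 mod 31 = 22^2 * 22 = 19*22 = 15
  bit 2 = 0: r = r^2 mod 31 = 15^2 = 8
  bit 3 = 0: r = r^2 mod 31 = 8^2 = 2
  bit 4 = 1: r = r^2 * 22 mod 31 = 2^2 * 22 = 4*22 = 26
  -> A = 26
B = 22^8 mod 31  (bits of 8 = 1000)
  bit 0 = 1: r = r^2 * 22 mod 31 = 1^2 * 22 = 1*22 = 22
  bit 1 = 0: r = r^2 mod 31 = 22^2 = 19
  bit 2 = 0: r = r^2 mod 31 = 19^2 = 20
  bit 3 = 0: r = r^2 mod 31 = 20^2 = 28
  -> B = 28
s = B^a = 28^25 mod 31  (bits of 25 = 11001)
  bit 0 = 1: r = r^2 * 28 mod 31 = 1^2 * 28 = 1*28 = 28
  bit 1 = 1: r = r^2 * 28 mod 31 = 28^2 * 28 = 9*28 = 4
  bit 2 = 0: r = r^2 mod 31 = 4^2 = 16
  bit 3 = 0: r = r^2 mod 31 = 16^2 = 8
  bit 4 = 1: r = r^2 * 28 mod 31 = 8^2 * 28 = 2*28 = 25
  -> s = B^a = 25

Answer: 25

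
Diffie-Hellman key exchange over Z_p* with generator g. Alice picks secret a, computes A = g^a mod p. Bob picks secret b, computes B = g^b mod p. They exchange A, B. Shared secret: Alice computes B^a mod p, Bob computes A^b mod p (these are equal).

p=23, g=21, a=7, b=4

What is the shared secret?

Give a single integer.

Answer: 18

Derivation:
A = 21^7 mod 23  (bits of 7 = 111)
  bit 0 = 1: r = r^2 * 21 mod 23 = 1^2 * 21 = 1*21 = 21
  bit 1 = 1: r = r^2 * 21 mod 23 = 21^2 * 21 = 4*21 = 15
  bit 2 = 1: r = r^2 * 21 mod 23 = 15^2 * 21 = 18*21 = 10
  -> A = 10
B = 21^4 mod 23  (bits of 4 = 100)
  bit 0 = 1: r = r^2 * 21 mod 23 = 1^2 * 21 = 1*21 = 21
  bit 1 = 0: r = r^2 mod 23 = 21^2 = 4
  bit 2 = 0: r = r^2 mod 23 = 4^2 = 16
  -> B = 16
s = B^a = 16^7 mod 23  (bits of 7 = 111)
  bit 0 = 1: r = r^2 * 16 mod 23 = 1^2 * 16 = 1*16 = 16
  bit 1 = 1: r = r^2 * 16 mod 23 = 16^2 * 16 = 3*16 = 2
  bit 2 = 1: r = r^2 * 16 mod 23 = 2^2 * 16 = 4*16 = 18
  -> s = B^a = 18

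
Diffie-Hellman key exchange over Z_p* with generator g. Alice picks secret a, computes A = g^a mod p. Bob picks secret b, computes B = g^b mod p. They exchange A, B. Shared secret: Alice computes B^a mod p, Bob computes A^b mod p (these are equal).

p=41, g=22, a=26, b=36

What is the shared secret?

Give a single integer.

A = 22^26 mod 41  (bits of 26 = 11010)
  bit 0 = 1: r = r^2 * 22 mod 41 = 1^2 * 22 = 1*22 = 22
  bit 1 = 1: r = r^2 * 22 mod 41 = 22^2 * 22 = 33*22 = 29
  bit 2 = 0: r = r^2 mod 41 = 29^2 = 21
  bit 3 = 1: r = r^2 * 22 mod 41 = 21^2 * 22 = 31*22 = 26
  bit 4 = 0: r = r^2 mod 41 = 26^2 = 20
  -> A = 20
B = 22^36 mod 41  (bits of 36 = 100100)
  bit 0 = 1: r = r^2 * 22 mod 41 = 1^2 * 22 = 1*22 = 22
  bit 1 = 0: r = r^2 mod 41 = 22^2 = 33
  bit 2 = 0: r = r^2 mod 41 = 33^2 = 23
  bit 3 = 1: r = r^2 * 22 mod 41 = 23^2 * 22 = 37*22 = 35
  bit 4 = 0: r = r^2 mod 41 = 35^2 = 36
  bit 5 = 0: r = r^2 mod 41 = 36^2 = 25
  -> B = 25
s = B^a = 25^26 mod 41  (bits of 26 = 11010)
  bit 0 = 1: r = r^2 * 25 mod 41 = 1^2 * 25 = 1*25 = 25
  bit 1 = 1: r = r^2 * 25 mod 41 = 25^2 * 25 = 10*25 = 4
  bit 2 = 0: r = r^2 mod 41 = 4^2 = 16
  bit 3 = 1: r = r^2 * 25 mod 41 = 16^2 * 25 = 10*25 = 4
  bit 4 = 0: r = r^2 mod 41 = 4^2 = 16
  -> s = B^a = 16

Answer: 16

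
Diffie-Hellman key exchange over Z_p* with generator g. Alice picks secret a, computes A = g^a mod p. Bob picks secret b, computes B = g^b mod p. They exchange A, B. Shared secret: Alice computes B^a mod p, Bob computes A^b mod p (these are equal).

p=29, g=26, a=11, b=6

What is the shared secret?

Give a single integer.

Answer: 5

Derivation:
A = 26^11 mod 29  (bits of 11 = 1011)
  bit 0 = 1: r = r^2 * 26 mod 29 = 1^2 * 26 = 1*26 = 26
  bit 1 = 0: r = r^2 mod 29 = 26^2 = 9
  bit 2 = 1: r = r^2 * 26 mod 29 = 9^2 * 26 = 23*26 = 18
  bit 3 = 1: r = r^2 * 26 mod 29 = 18^2 * 26 = 5*26 = 14
  -> A = 14
B = 26^6 mod 29  (bits of 6 = 110)
  bit 0 = 1: r = r^2 * 26 mod 29 = 1^2 * 26 = 1*26 = 26
  bit 1 = 1: r = r^2 * 26 mod 29 = 26^2 * 26 = 9*26 = 2
  bit 2 = 0: r = r^2 mod 29 = 2^2 = 4
  -> B = 4
s = B^a = 4^11 mod 29  (bits of 11 = 1011)
  bit 0 = 1: r = r^2 * 4 mod 29 = 1^2 * 4 = 1*4 = 4
  bit 1 = 0: r = r^2 mod 29 = 4^2 = 16
  bit 2 = 1: r = r^2 * 4 mod 29 = 16^2 * 4 = 24*4 = 9
  bit 3 = 1: r = r^2 * 4 mod 29 = 9^2 * 4 = 23*4 = 5
  -> s = B^a = 5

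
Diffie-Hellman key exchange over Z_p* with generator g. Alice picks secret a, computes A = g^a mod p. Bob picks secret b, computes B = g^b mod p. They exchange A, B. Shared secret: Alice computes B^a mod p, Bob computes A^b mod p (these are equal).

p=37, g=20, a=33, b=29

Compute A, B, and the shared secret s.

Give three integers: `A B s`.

Answer: 14 32 29

Derivation:
A = 20^33 mod 37  (bits of 33 = 100001)
  bit 0 = 1: r = r^2 * 20 mod 37 = 1^2 * 20 = 1*20 = 20
  bit 1 = 0: r = r^2 mod 37 = 20^2 = 30
  bit 2 = 0: r = r^2 mod 37 = 30^2 = 12
  bit 3 = 0: r = r^2 mod 37 = 12^2 = 33
  bit 4 = 0: r = r^2 mod 37 = 33^2 = 16
  bit 5 = 1: r = r^2 * 20 mod 37 = 16^2 * 20 = 34*20 = 14
  -> A = 14
B = 20^29 mod 37  (bits of 29 = 11101)
  bit 0 = 1: r = r^2 * 20 mod 37 = 1^2 * 20 = 1*20 = 20
  bit 1 = 1: r = r^2 * 20 mod 37 = 20^2 * 20 = 30*20 = 8
  bit 2 = 1: r = r^2 * 20 mod 37 = 8^2 * 20 = 27*20 = 22
  bit 3 = 0: r = r^2 mod 37 = 22^2 = 3
  bit 4 = 1: r = r^2 * 20 mod 37 = 3^2 * 20 = 9*20 = 32
  -> B = 32
s = B^a = 32^33 mod 37  (bits of 33 = 100001)
  bit 0 = 1: r = r^2 * 32 mod 37 = 1^2 * 32 = 1*32 = 32
  bit 1 = 0: r = r^2 mod 37 = 32^2 = 25
  bit 2 = 0: r = r^2 mod 37 = 25^2 = 33
  bit 3 = 0: r = r^2 mod 37 = 33^2 = 16
  bit 4 = 0: r = r^2 mod 37 = 16^2 = 34
  bit 5 = 1: r = r^2 * 32 mod 37 = 34^2 * 32 = 9*32 = 29
  -> s = B^a = 29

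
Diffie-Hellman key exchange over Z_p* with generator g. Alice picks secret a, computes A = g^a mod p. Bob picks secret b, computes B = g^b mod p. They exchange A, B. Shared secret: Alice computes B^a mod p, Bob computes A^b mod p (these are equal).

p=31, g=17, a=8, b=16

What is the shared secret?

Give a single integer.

Answer: 18

Derivation:
A = 17^8 mod 31  (bits of 8 = 1000)
  bit 0 = 1: r = r^2 * 17 mod 31 = 1^2 * 17 = 1*17 = 17
  bit 1 = 0: r = r^2 mod 31 = 17^2 = 10
  bit 2 = 0: r = r^2 mod 31 = 10^2 = 7
  bit 3 = 0: r = r^2 mod 31 = 7^2 = 18
  -> A = 18
B = 17^16 mod 31  (bits of 16 = 10000)
  bit 0 = 1: r = r^2 * 17 mod 31 = 1^2 * 17 = 1*17 = 17
  bit 1 = 0: r = r^2 mod 31 = 17^2 = 10
  bit 2 = 0: r = r^2 mod 31 = 10^2 = 7
  bit 3 = 0: r = r^2 mod 31 = 7^2 = 18
  bit 4 = 0: r = r^2 mod 31 = 18^2 = 14
  -> B = 14
s = B^a = 14^8 mod 31  (bits of 8 = 1000)
  bit 0 = 1: r = r^2 * 14 mod 31 = 1^2 * 14 = 1*14 = 14
  bit 1 = 0: r = r^2 mod 31 = 14^2 = 10
  bit 2 = 0: r = r^2 mod 31 = 10^2 = 7
  bit 3 = 0: r = r^2 mod 31 = 7^2 = 18
  -> s = B^a = 18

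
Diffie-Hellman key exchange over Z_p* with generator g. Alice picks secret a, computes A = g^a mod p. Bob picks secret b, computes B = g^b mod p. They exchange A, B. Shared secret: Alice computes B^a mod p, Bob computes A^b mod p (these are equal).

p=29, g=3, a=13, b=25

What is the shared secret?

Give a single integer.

Answer: 2

Derivation:
A = 3^13 mod 29  (bits of 13 = 1101)
  bit 0 = 1: r = r^2 * 3 mod 29 = 1^2 * 3 = 1*3 = 3
  bit 1 = 1: r = r^2 * 3 mod 29 = 3^2 * 3 = 9*3 = 27
  bit 2 = 0: r = r^2 mod 29 = 27^2 = 4
  bit 3 = 1: r = r^2 * 3 mod 29 = 4^2 * 3 = 16*3 = 19
  -> A = 19
B = 3^25 mod 29  (bits of 25 = 11001)
  bit 0 = 1: r = r^2 * 3 mod 29 = 1^2 * 3 = 1*3 = 3
  bit 1 = 1: r = r^2 * 3 mod 29 = 3^2 * 3 = 9*3 = 27
  bit 2 = 0: r = r^2 mod 29 = 27^2 = 4
  bit 3 = 0: r = r^2 mod 29 = 4^2 = 16
  bit 4 = 1: r = r^2 * 3 mod 29 = 16^2 * 3 = 24*3 = 14
  -> B = 14
s = B^a = 14^13 mod 29  (bits of 13 = 1101)
  bit 0 = 1: r = r^2 * 14 mod 29 = 1^2 * 14 = 1*14 = 14
  bit 1 = 1: r = r^2 * 14 mod 29 = 14^2 * 14 = 22*14 = 18
  bit 2 = 0: r = r^2 mod 29 = 18^2 = 5
  bit 3 = 1: r = r^2 * 14 mod 29 = 5^2 * 14 = 25*14 = 2
  -> s = B^a = 2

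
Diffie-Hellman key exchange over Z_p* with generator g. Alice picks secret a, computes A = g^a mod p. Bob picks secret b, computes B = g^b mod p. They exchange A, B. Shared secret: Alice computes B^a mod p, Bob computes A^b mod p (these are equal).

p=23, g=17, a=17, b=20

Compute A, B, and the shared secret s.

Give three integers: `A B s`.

A = 17^17 mod 23  (bits of 17 = 10001)
  bit 0 = 1: r = r^2 * 17 mod 23 = 1^2 * 17 = 1*17 = 17
  bit 1 = 0: r = r^2 mod 23 = 17^2 = 13
  bit 2 = 0: r = r^2 mod 23 = 13^2 = 8
  bit 3 = 0: r = r^2 mod 23 = 8^2 = 18
  bit 4 = 1: r = r^2 * 17 mod 23 = 18^2 * 17 = 2*17 = 11
  -> A = 11
B = 17^20 mod 23  (bits of 20 = 10100)
  bit 0 = 1: r = r^2 * 17 mod 23 = 1^2 * 17 = 1*17 = 17
  bit 1 = 0: r = r^2 mod 23 = 17^2 = 13
  bit 2 = 1: r = r^2 * 17 mod 23 = 13^2 * 17 = 8*17 = 21
  bit 3 = 0: r = r^2 mod 23 = 21^2 = 4
  bit 4 = 0: r = r^2 mod 23 = 4^2 = 16
  -> B = 16
s = B^a = 16^17 mod 23  (bits of 17 = 10001)
  bit 0 = 1: r = r^2 * 16 mod 23 = 1^2 * 16 = 1*16 = 16
  bit 1 = 0: r = r^2 mod 23 = 16^2 = 3
  bit 2 = 0: r = r^2 mod 23 = 3^2 = 9
  bit 3 = 0: r = r^2 mod 23 = 9^2 = 12
  bit 4 = 1: r = r^2 * 16 mod 23 = 12^2 * 16 = 6*16 = 4
  -> s = B^a = 4

Answer: 11 16 4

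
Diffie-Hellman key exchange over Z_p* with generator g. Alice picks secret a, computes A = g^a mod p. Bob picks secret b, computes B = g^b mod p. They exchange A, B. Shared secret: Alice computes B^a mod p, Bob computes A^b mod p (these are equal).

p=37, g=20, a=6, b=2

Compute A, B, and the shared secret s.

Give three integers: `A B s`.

A = 20^6 mod 37  (bits of 6 = 110)
  bit 0 = 1: r = r^2 * 20 mod 37 = 1^2 * 20 = 1*20 = 20
  bit 1 = 1: r = r^2 * 20 mod 37 = 20^2 * 20 = 30*20 = 8
  bit 2 = 0: r = r^2 mod 37 = 8^2 = 27
  -> A = 27
B = 20^2 mod 37  (bits of 2 = 10)
  bit 0 = 1: r = r^2 * 20 mod 37 = 1^2 * 20 = 1*20 = 20
  bit 1 = 0: r = r^2 mod 37 = 20^2 = 30
  -> B = 30
s = B^a = 30^6 mod 37  (bits of 6 = 110)
  bit 0 = 1: r = r^2 * 30 mod 37 = 1^2 * 30 = 1*30 = 30
  bit 1 = 1: r = r^2 * 30 mod 37 = 30^2 * 30 = 12*30 = 27
  bit 2 = 0: r = r^2 mod 37 = 27^2 = 26
  -> s = B^a = 26

Answer: 27 30 26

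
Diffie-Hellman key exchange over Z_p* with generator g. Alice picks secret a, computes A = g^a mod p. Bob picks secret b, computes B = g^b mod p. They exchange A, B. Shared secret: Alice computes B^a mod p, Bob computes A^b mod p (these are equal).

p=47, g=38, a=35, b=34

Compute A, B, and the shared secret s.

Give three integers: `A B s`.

Answer: 44 16 4

Derivation:
A = 38^35 mod 47  (bits of 35 = 100011)
  bit 0 = 1: r = r^2 * 38 mod 47 = 1^2 * 38 = 1*38 = 38
  bit 1 = 0: r = r^2 mod 47 = 38^2 = 34
  bit 2 = 0: r = r^2 mod 47 = 34^2 = 28
  bit 3 = 0: r = r^2 mod 47 = 28^2 = 32
  bit 4 = 1: r = r^2 * 38 mod 47 = 32^2 * 38 = 37*38 = 43
  bit 5 = 1: r = r^2 * 38 mod 47 = 43^2 * 38 = 16*38 = 44
  -> A = 44
B = 38^34 mod 47  (bits of 34 = 100010)
  bit 0 = 1: r = r^2 * 38 mod 47 = 1^2 * 38 = 1*38 = 38
  bit 1 = 0: r = r^2 mod 47 = 38^2 = 34
  bit 2 = 0: r = r^2 mod 47 = 34^2 = 28
  bit 3 = 0: r = r^2 mod 47 = 28^2 = 32
  bit 4 = 1: r = r^2 * 38 mod 47 = 32^2 * 38 = 37*38 = 43
  bit 5 = 0: r = r^2 mod 47 = 43^2 = 16
  -> B = 16
s = B^a = 16^35 mod 47  (bits of 35 = 100011)
  bit 0 = 1: r = r^2 * 16 mod 47 = 1^2 * 16 = 1*16 = 16
  bit 1 = 0: r = r^2 mod 47 = 16^2 = 21
  bit 2 = 0: r = r^2 mod 47 = 21^2 = 18
  bit 3 = 0: r = r^2 mod 47 = 18^2 = 42
  bit 4 = 1: r = r^2 * 16 mod 47 = 42^2 * 16 = 25*16 = 24
  bit 5 = 1: r = r^2 * 16 mod 47 = 24^2 * 16 = 12*16 = 4
  -> s = B^a = 4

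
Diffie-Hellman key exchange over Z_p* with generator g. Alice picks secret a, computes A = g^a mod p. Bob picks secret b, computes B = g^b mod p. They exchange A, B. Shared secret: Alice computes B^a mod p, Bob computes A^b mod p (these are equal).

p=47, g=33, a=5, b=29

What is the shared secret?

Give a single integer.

A = 33^5 mod 47  (bits of 5 = 101)
  bit 0 = 1: r = r^2 * 33 mod 47 = 1^2 * 33 = 1*33 = 33
  bit 1 = 0: r = r^2 mod 47 = 33^2 = 8
  bit 2 = 1: r = r^2 * 33 mod 47 = 8^2 * 33 = 17*33 = 44
  -> A = 44
B = 33^29 mod 47  (bits of 29 = 11101)
  bit 0 = 1: r = r^2 * 33 mod 47 = 1^2 * 33 = 1*33 = 33
  bit 1 = 1: r = r^2 * 33 mod 47 = 33^2 * 33 = 8*33 = 29
  bit 2 = 1: r = r^2 * 33 mod 47 = 29^2 * 33 = 42*33 = 23
  bit 3 = 0: r = r^2 mod 47 = 23^2 = 12
  bit 4 = 1: r = r^2 * 33 mod 47 = 12^2 * 33 = 3*33 = 5
  -> B = 5
s = B^a = 5^5 mod 47  (bits of 5 = 101)
  bit 0 = 1: r = r^2 * 5 mod 47 = 1^2 * 5 = 1*5 = 5
  bit 1 = 0: r = r^2 mod 47 = 5^2 = 25
  bit 2 = 1: r = r^2 * 5 mod 47 = 25^2 * 5 = 14*5 = 23
  -> s = B^a = 23

Answer: 23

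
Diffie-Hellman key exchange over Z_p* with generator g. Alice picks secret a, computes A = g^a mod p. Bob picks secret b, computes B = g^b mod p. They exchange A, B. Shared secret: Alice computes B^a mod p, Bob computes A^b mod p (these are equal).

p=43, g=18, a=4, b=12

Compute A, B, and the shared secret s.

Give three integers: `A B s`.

A = 18^4 mod 43  (bits of 4 = 100)
  bit 0 = 1: r = r^2 * 18 mod 43 = 1^2 * 18 = 1*18 = 18
  bit 1 = 0: r = r^2 mod 43 = 18^2 = 23
  bit 2 = 0: r = r^2 mod 43 = 23^2 = 13
  -> A = 13
B = 18^12 mod 43  (bits of 12 = 1100)
  bit 0 = 1: r = r^2 * 18 mod 43 = 1^2 * 18 = 1*18 = 18
  bit 1 = 1: r = r^2 * 18 mod 43 = 18^2 * 18 = 23*18 = 27
  bit 2 = 0: r = r^2 mod 43 = 27^2 = 41
  bit 3 = 0: r = r^2 mod 43 = 41^2 = 4
  -> B = 4
s = B^a = 4^4 mod 43  (bits of 4 = 100)
  bit 0 = 1: r = r^2 * 4 mod 43 = 1^2 * 4 = 1*4 = 4
  bit 1 = 0: r = r^2 mod 43 = 4^2 = 16
  bit 2 = 0: r = r^2 mod 43 = 16^2 = 41
  -> s = B^a = 41

Answer: 13 4 41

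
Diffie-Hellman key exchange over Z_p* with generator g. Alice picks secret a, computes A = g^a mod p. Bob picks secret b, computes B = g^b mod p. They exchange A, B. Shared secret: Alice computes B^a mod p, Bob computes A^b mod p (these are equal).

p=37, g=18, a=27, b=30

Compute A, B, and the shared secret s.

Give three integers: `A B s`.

A = 18^27 mod 37  (bits of 27 = 11011)
  bit 0 = 1: r = r^2 * 18 mod 37 = 1^2 * 18 = 1*18 = 18
  bit 1 = 1: r = r^2 * 18 mod 37 = 18^2 * 18 = 28*18 = 23
  bit 2 = 0: r = r^2 mod 37 = 23^2 = 11
  bit 3 = 1: r = r^2 * 18 mod 37 = 11^2 * 18 = 10*18 = 32
  bit 4 = 1: r = r^2 * 18 mod 37 = 32^2 * 18 = 25*18 = 6
  -> A = 6
B = 18^30 mod 37  (bits of 30 = 11110)
  bit 0 = 1: r = r^2 * 18 mod 37 = 1^2 * 18 = 1*18 = 18
  bit 1 = 1: r = r^2 * 18 mod 37 = 18^2 * 18 = 28*18 = 23
  bit 2 = 1: r = r^2 * 18 mod 37 = 23^2 * 18 = 11*18 = 13
  bit 3 = 1: r = r^2 * 18 mod 37 = 13^2 * 18 = 21*18 = 8
  bit 4 = 0: r = r^2 mod 37 = 8^2 = 27
  -> B = 27
s = B^a = 27^27 mod 37  (bits of 27 = 11011)
  bit 0 = 1: r = r^2 * 27 mod 37 = 1^2 * 27 = 1*27 = 27
  bit 1 = 1: r = r^2 * 27 mod 37 = 27^2 * 27 = 26*27 = 36
  bit 2 = 0: r = r^2 mod 37 = 36^2 = 1
  bit 3 = 1: r = r^2 * 27 mod 37 = 1^2 * 27 = 1*27 = 27
  bit 4 = 1: r = r^2 * 27 mod 37 = 27^2 * 27 = 26*27 = 36
  -> s = B^a = 36

Answer: 6 27 36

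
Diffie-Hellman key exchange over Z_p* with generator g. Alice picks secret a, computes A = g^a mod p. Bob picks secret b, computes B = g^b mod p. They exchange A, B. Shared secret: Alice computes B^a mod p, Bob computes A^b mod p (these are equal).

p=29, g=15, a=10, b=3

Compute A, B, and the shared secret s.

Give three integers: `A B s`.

Answer: 13 11 22

Derivation:
A = 15^10 mod 29  (bits of 10 = 1010)
  bit 0 = 1: r = r^2 * 15 mod 29 = 1^2 * 15 = 1*15 = 15
  bit 1 = 0: r = r^2 mod 29 = 15^2 = 22
  bit 2 = 1: r = r^2 * 15 mod 29 = 22^2 * 15 = 20*15 = 10
  bit 3 = 0: r = r^2 mod 29 = 10^2 = 13
  -> A = 13
B = 15^3 mod 29  (bits of 3 = 11)
  bit 0 = 1: r = r^2 * 15 mod 29 = 1^2 * 15 = 1*15 = 15
  bit 1 = 1: r = r^2 * 15 mod 29 = 15^2 * 15 = 22*15 = 11
  -> B = 11
s = B^a = 11^10 mod 29  (bits of 10 = 1010)
  bit 0 = 1: r = r^2 * 11 mod 29 = 1^2 * 11 = 1*11 = 11
  bit 1 = 0: r = r^2 mod 29 = 11^2 = 5
  bit 2 = 1: r = r^2 * 11 mod 29 = 5^2 * 11 = 25*11 = 14
  bit 3 = 0: r = r^2 mod 29 = 14^2 = 22
  -> s = B^a = 22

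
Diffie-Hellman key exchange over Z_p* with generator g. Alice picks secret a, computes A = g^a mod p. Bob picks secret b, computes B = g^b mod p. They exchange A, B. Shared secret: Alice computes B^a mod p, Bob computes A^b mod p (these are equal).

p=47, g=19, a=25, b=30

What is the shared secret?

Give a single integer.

Answer: 7

Derivation:
A = 19^25 mod 47  (bits of 25 = 11001)
  bit 0 = 1: r = r^2 * 19 mod 47 = 1^2 * 19 = 1*19 = 19
  bit 1 = 1: r = r^2 * 19 mod 47 = 19^2 * 19 = 32*19 = 44
  bit 2 = 0: r = r^2 mod 47 = 44^2 = 9
  bit 3 = 0: r = r^2 mod 47 = 9^2 = 34
  bit 4 = 1: r = r^2 * 19 mod 47 = 34^2 * 19 = 28*19 = 15
  -> A = 15
B = 19^30 mod 47  (bits of 30 = 11110)
  bit 0 = 1: r = r^2 * 19 mod 47 = 1^2 * 19 = 1*19 = 19
  bit 1 = 1: r = r^2 * 19 mod 47 = 19^2 * 19 = 32*19 = 44
  bit 2 = 1: r = r^2 * 19 mod 47 = 44^2 * 19 = 9*19 = 30
  bit 3 = 1: r = r^2 * 19 mod 47 = 30^2 * 19 = 7*19 = 39
  bit 4 = 0: r = r^2 mod 47 = 39^2 = 17
  -> B = 17
s = B^a = 17^25 mod 47  (bits of 25 = 11001)
  bit 0 = 1: r = r^2 * 17 mod 47 = 1^2 * 17 = 1*17 = 17
  bit 1 = 1: r = r^2 * 17 mod 47 = 17^2 * 17 = 7*17 = 25
  bit 2 = 0: r = r^2 mod 47 = 25^2 = 14
  bit 3 = 0: r = r^2 mod 47 = 14^2 = 8
  bit 4 = 1: r = r^2 * 17 mod 47 = 8^2 * 17 = 17*17 = 7
  -> s = B^a = 7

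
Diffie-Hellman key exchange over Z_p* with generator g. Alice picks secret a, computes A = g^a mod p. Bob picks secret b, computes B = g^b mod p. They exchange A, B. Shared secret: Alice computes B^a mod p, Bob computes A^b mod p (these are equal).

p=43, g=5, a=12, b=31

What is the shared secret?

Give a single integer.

A = 5^12 mod 43  (bits of 12 = 1100)
  bit 0 = 1: r = r^2 * 5 mod 43 = 1^2 * 5 = 1*5 = 5
  bit 1 = 1: r = r^2 * 5 mod 43 = 5^2 * 5 = 25*5 = 39
  bit 2 = 0: r = r^2 mod 43 = 39^2 = 16
  bit 3 = 0: r = r^2 mod 43 = 16^2 = 41
  -> A = 41
B = 5^31 mod 43  (bits of 31 = 11111)
  bit 0 = 1: r = r^2 * 5 mod 43 = 1^2 * 5 = 1*5 = 5
  bit 1 = 1: r = r^2 * 5 mod 43 = 5^2 * 5 = 25*5 = 39
  bit 2 = 1: r = r^2 * 5 mod 43 = 39^2 * 5 = 16*5 = 37
  bit 3 = 1: r = r^2 * 5 mod 43 = 37^2 * 5 = 36*5 = 8
  bit 4 = 1: r = r^2 * 5 mod 43 = 8^2 * 5 = 21*5 = 19
  -> B = 19
s = B^a = 19^12 mod 43  (bits of 12 = 1100)
  bit 0 = 1: r = r^2 * 19 mod 43 = 1^2 * 19 = 1*19 = 19
  bit 1 = 1: r = r^2 * 19 mod 43 = 19^2 * 19 = 17*19 = 22
  bit 2 = 0: r = r^2 mod 43 = 22^2 = 11
  bit 3 = 0: r = r^2 mod 43 = 11^2 = 35
  -> s = B^a = 35

Answer: 35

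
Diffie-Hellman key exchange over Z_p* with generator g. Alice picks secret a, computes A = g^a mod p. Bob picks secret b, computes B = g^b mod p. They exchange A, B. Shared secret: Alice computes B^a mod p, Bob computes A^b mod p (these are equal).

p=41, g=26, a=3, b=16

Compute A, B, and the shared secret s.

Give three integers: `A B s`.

Answer: 28 37 18

Derivation:
A = 26^3 mod 41  (bits of 3 = 11)
  bit 0 = 1: r = r^2 * 26 mod 41 = 1^2 * 26 = 1*26 = 26
  bit 1 = 1: r = r^2 * 26 mod 41 = 26^2 * 26 = 20*26 = 28
  -> A = 28
B = 26^16 mod 41  (bits of 16 = 10000)
  bit 0 = 1: r = r^2 * 26 mod 41 = 1^2 * 26 = 1*26 = 26
  bit 1 = 0: r = r^2 mod 41 = 26^2 = 20
  bit 2 = 0: r = r^2 mod 41 = 20^2 = 31
  bit 3 = 0: r = r^2 mod 41 = 31^2 = 18
  bit 4 = 0: r = r^2 mod 41 = 18^2 = 37
  -> B = 37
s = B^a = 37^3 mod 41  (bits of 3 = 11)
  bit 0 = 1: r = r^2 * 37 mod 41 = 1^2 * 37 = 1*37 = 37
  bit 1 = 1: r = r^2 * 37 mod 41 = 37^2 * 37 = 16*37 = 18
  -> s = B^a = 18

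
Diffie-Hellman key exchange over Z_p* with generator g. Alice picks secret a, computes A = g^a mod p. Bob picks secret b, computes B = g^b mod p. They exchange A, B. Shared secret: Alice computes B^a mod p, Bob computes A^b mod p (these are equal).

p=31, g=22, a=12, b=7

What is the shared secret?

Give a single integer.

A = 22^12 mod 31  (bits of 12 = 1100)
  bit 0 = 1: r = r^2 * 22 mod 31 = 1^2 * 22 = 1*22 = 22
  bit 1 = 1: r = r^2 * 22 mod 31 = 22^2 * 22 = 19*22 = 15
  bit 2 = 0: r = r^2 mod 31 = 15^2 = 8
  bit 3 = 0: r = r^2 mod 31 = 8^2 = 2
  -> A = 2
B = 22^7 mod 31  (bits of 7 = 111)
  bit 0 = 1: r = r^2 * 22 mod 31 = 1^2 * 22 = 1*22 = 22
  bit 1 = 1: r = r^2 * 22 mod 31 = 22^2 * 22 = 19*22 = 15
  bit 2 = 1: r = r^2 * 22 mod 31 = 15^2 * 22 = 8*22 = 21
  -> B = 21
s = B^a = 21^12 mod 31  (bits of 12 = 1100)
  bit 0 = 1: r = r^2 * 21 mod 31 = 1^2 * 21 = 1*21 = 21
  bit 1 = 1: r = r^2 * 21 mod 31 = 21^2 * 21 = 7*21 = 23
  bit 2 = 0: r = r^2 mod 31 = 23^2 = 2
  bit 3 = 0: r = r^2 mod 31 = 2^2 = 4
  -> s = B^a = 4

Answer: 4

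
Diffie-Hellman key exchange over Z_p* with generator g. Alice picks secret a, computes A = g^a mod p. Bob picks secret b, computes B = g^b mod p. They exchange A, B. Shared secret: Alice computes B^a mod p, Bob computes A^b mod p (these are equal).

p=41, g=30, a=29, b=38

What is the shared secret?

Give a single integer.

Answer: 2

Derivation:
A = 30^29 mod 41  (bits of 29 = 11101)
  bit 0 = 1: r = r^2 * 30 mod 41 = 1^2 * 30 = 1*30 = 30
  bit 1 = 1: r = r^2 * 30 mod 41 = 30^2 * 30 = 39*30 = 22
  bit 2 = 1: r = r^2 * 30 mod 41 = 22^2 * 30 = 33*30 = 6
  bit 3 = 0: r = r^2 mod 41 = 6^2 = 36
  bit 4 = 1: r = r^2 * 30 mod 41 = 36^2 * 30 = 25*30 = 12
  -> A = 12
B = 30^38 mod 41  (bits of 38 = 100110)
  bit 0 = 1: r = r^2 * 30 mod 41 = 1^2 * 30 = 1*30 = 30
  bit 1 = 0: r = r^2 mod 41 = 30^2 = 39
  bit 2 = 0: r = r^2 mod 41 = 39^2 = 4
  bit 3 = 1: r = r^2 * 30 mod 41 = 4^2 * 30 = 16*30 = 29
  bit 4 = 1: r = r^2 * 30 mod 41 = 29^2 * 30 = 21*30 = 15
  bit 5 = 0: r = r^2 mod 41 = 15^2 = 20
  -> B = 20
s = B^a = 20^29 mod 41  (bits of 29 = 11101)
  bit 0 = 1: r = r^2 * 20 mod 41 = 1^2 * 20 = 1*20 = 20
  bit 1 = 1: r = r^2 * 20 mod 41 = 20^2 * 20 = 31*20 = 5
  bit 2 = 1: r = r^2 * 20 mod 41 = 5^2 * 20 = 25*20 = 8
  bit 3 = 0: r = r^2 mod 41 = 8^2 = 23
  bit 4 = 1: r = r^2 * 20 mod 41 = 23^2 * 20 = 37*20 = 2
  -> s = B^a = 2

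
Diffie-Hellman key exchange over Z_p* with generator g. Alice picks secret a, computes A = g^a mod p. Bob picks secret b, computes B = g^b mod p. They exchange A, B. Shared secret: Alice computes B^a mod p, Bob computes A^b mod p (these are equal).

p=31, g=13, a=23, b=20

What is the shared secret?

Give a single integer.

Answer: 5

Derivation:
A = 13^23 mod 31  (bits of 23 = 10111)
  bit 0 = 1: r = r^2 * 13 mod 31 = 1^2 * 13 = 1*13 = 13
  bit 1 = 0: r = r^2 mod 31 = 13^2 = 14
  bit 2 = 1: r = r^2 * 13 mod 31 = 14^2 * 13 = 10*13 = 6
  bit 3 = 1: r = r^2 * 13 mod 31 = 6^2 * 13 = 5*13 = 3
  bit 4 = 1: r = r^2 * 13 mod 31 = 3^2 * 13 = 9*13 = 24
  -> A = 24
B = 13^20 mod 31  (bits of 20 = 10100)
  bit 0 = 1: r = r^2 * 13 mod 31 = 1^2 * 13 = 1*13 = 13
  bit 1 = 0: r = r^2 mod 31 = 13^2 = 14
  bit 2 = 1: r = r^2 * 13 mod 31 = 14^2 * 13 = 10*13 = 6
  bit 3 = 0: r = r^2 mod 31 = 6^2 = 5
  bit 4 = 0: r = r^2 mod 31 = 5^2 = 25
  -> B = 25
s = B^a = 25^23 mod 31  (bits of 23 = 10111)
  bit 0 = 1: r = r^2 * 25 mod 31 = 1^2 * 25 = 1*25 = 25
  bit 1 = 0: r = r^2 mod 31 = 25^2 = 5
  bit 2 = 1: r = r^2 * 25 mod 31 = 5^2 * 25 = 25*25 = 5
  bit 3 = 1: r = r^2 * 25 mod 31 = 5^2 * 25 = 25*25 = 5
  bit 4 = 1: r = r^2 * 25 mod 31 = 5^2 * 25 = 25*25 = 5
  -> s = B^a = 5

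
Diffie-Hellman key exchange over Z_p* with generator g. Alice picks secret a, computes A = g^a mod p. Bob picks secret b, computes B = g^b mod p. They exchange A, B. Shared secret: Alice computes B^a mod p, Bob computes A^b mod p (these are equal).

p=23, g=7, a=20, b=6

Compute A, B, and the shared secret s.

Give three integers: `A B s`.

Answer: 8 4 13

Derivation:
A = 7^20 mod 23  (bits of 20 = 10100)
  bit 0 = 1: r = r^2 * 7 mod 23 = 1^2 * 7 = 1*7 = 7
  bit 1 = 0: r = r^2 mod 23 = 7^2 = 3
  bit 2 = 1: r = r^2 * 7 mod 23 = 3^2 * 7 = 9*7 = 17
  bit 3 = 0: r = r^2 mod 23 = 17^2 = 13
  bit 4 = 0: r = r^2 mod 23 = 13^2 = 8
  -> A = 8
B = 7^6 mod 23  (bits of 6 = 110)
  bit 0 = 1: r = r^2 * 7 mod 23 = 1^2 * 7 = 1*7 = 7
  bit 1 = 1: r = r^2 * 7 mod 23 = 7^2 * 7 = 3*7 = 21
  bit 2 = 0: r = r^2 mod 23 = 21^2 = 4
  -> B = 4
s = B^a = 4^20 mod 23  (bits of 20 = 10100)
  bit 0 = 1: r = r^2 * 4 mod 23 = 1^2 * 4 = 1*4 = 4
  bit 1 = 0: r = r^2 mod 23 = 4^2 = 16
  bit 2 = 1: r = r^2 * 4 mod 23 = 16^2 * 4 = 3*4 = 12
  bit 3 = 0: r = r^2 mod 23 = 12^2 = 6
  bit 4 = 0: r = r^2 mod 23 = 6^2 = 13
  -> s = B^a = 13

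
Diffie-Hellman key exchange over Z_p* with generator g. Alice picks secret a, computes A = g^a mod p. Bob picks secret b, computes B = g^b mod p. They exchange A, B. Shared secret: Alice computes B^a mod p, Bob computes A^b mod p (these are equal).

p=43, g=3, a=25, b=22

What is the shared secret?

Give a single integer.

Answer: 38

Derivation:
A = 3^25 mod 43  (bits of 25 = 11001)
  bit 0 = 1: r = r^2 * 3 mod 43 = 1^2 * 3 = 1*3 = 3
  bit 1 = 1: r = r^2 * 3 mod 43 = 3^2 * 3 = 9*3 = 27
  bit 2 = 0: r = r^2 mod 43 = 27^2 = 41
  bit 3 = 0: r = r^2 mod 43 = 41^2 = 4
  bit 4 = 1: r = r^2 * 3 mod 43 = 4^2 * 3 = 16*3 = 5
  -> A = 5
B = 3^22 mod 43  (bits of 22 = 10110)
  bit 0 = 1: r = r^2 * 3 mod 43 = 1^2 * 3 = 1*3 = 3
  bit 1 = 0: r = r^2 mod 43 = 3^2 = 9
  bit 2 = 1: r = r^2 * 3 mod 43 = 9^2 * 3 = 38*3 = 28
  bit 3 = 1: r = r^2 * 3 mod 43 = 28^2 * 3 = 10*3 = 30
  bit 4 = 0: r = r^2 mod 43 = 30^2 = 40
  -> B = 40
s = B^a = 40^25 mod 43  (bits of 25 = 11001)
  bit 0 = 1: r = r^2 * 40 mod 43 = 1^2 * 40 = 1*40 = 40
  bit 1 = 1: r = r^2 * 40 mod 43 = 40^2 * 40 = 9*40 = 16
  bit 2 = 0: r = r^2 mod 43 = 16^2 = 41
  bit 3 = 0: r = r^2 mod 43 = 41^2 = 4
  bit 4 = 1: r = r^2 * 40 mod 43 = 4^2 * 40 = 16*40 = 38
  -> s = B^a = 38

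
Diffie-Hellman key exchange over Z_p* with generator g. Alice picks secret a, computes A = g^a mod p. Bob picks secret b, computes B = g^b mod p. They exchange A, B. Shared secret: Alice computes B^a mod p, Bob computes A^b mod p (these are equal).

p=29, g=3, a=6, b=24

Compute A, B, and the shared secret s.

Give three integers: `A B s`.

Answer: 4 24 23

Derivation:
A = 3^6 mod 29  (bits of 6 = 110)
  bit 0 = 1: r = r^2 * 3 mod 29 = 1^2 * 3 = 1*3 = 3
  bit 1 = 1: r = r^2 * 3 mod 29 = 3^2 * 3 = 9*3 = 27
  bit 2 = 0: r = r^2 mod 29 = 27^2 = 4
  -> A = 4
B = 3^24 mod 29  (bits of 24 = 11000)
  bit 0 = 1: r = r^2 * 3 mod 29 = 1^2 * 3 = 1*3 = 3
  bit 1 = 1: r = r^2 * 3 mod 29 = 3^2 * 3 = 9*3 = 27
  bit 2 = 0: r = r^2 mod 29 = 27^2 = 4
  bit 3 = 0: r = r^2 mod 29 = 4^2 = 16
  bit 4 = 0: r = r^2 mod 29 = 16^2 = 24
  -> B = 24
s = B^a = 24^6 mod 29  (bits of 6 = 110)
  bit 0 = 1: r = r^2 * 24 mod 29 = 1^2 * 24 = 1*24 = 24
  bit 1 = 1: r = r^2 * 24 mod 29 = 24^2 * 24 = 25*24 = 20
  bit 2 = 0: r = r^2 mod 29 = 20^2 = 23
  -> s = B^a = 23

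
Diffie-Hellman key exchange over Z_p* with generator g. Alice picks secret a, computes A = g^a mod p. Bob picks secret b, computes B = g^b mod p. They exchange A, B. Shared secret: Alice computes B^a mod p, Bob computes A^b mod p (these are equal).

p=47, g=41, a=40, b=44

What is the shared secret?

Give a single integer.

A = 41^40 mod 47  (bits of 40 = 101000)
  bit 0 = 1: r = r^2 * 41 mod 47 = 1^2 * 41 = 1*41 = 41
  bit 1 = 0: r = r^2 mod 47 = 41^2 = 36
  bit 2 = 1: r = r^2 * 41 mod 47 = 36^2 * 41 = 27*41 = 26
  bit 3 = 0: r = r^2 mod 47 = 26^2 = 18
  bit 4 = 0: r = r^2 mod 47 = 18^2 = 42
  bit 5 = 0: r = r^2 mod 47 = 42^2 = 25
  -> A = 25
B = 41^44 mod 47  (bits of 44 = 101100)
  bit 0 = 1: r = r^2 * 41 mod 47 = 1^2 * 41 = 1*41 = 41
  bit 1 = 0: r = r^2 mod 47 = 41^2 = 36
  bit 2 = 1: r = r^2 * 41 mod 47 = 36^2 * 41 = 27*41 = 26
  bit 3 = 1: r = r^2 * 41 mod 47 = 26^2 * 41 = 18*41 = 33
  bit 4 = 0: r = r^2 mod 47 = 33^2 = 8
  bit 5 = 0: r = r^2 mod 47 = 8^2 = 17
  -> B = 17
s = B^a = 17^40 mod 47  (bits of 40 = 101000)
  bit 0 = 1: r = r^2 * 17 mod 47 = 1^2 * 17 = 1*17 = 17
  bit 1 = 0: r = r^2 mod 47 = 17^2 = 7
  bit 2 = 1: r = r^2 * 17 mod 47 = 7^2 * 17 = 2*17 = 34
  bit 3 = 0: r = r^2 mod 47 = 34^2 = 28
  bit 4 = 0: r = r^2 mod 47 = 28^2 = 32
  bit 5 = 0: r = r^2 mod 47 = 32^2 = 37
  -> s = B^a = 37

Answer: 37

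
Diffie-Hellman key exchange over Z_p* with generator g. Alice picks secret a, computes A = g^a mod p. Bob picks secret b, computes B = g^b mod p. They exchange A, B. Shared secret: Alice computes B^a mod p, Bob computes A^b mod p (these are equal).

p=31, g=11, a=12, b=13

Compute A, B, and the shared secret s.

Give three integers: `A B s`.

Answer: 16 21 4

Derivation:
A = 11^12 mod 31  (bits of 12 = 1100)
  bit 0 = 1: r = r^2 * 11 mod 31 = 1^2 * 11 = 1*11 = 11
  bit 1 = 1: r = r^2 * 11 mod 31 = 11^2 * 11 = 28*11 = 29
  bit 2 = 0: r = r^2 mod 31 = 29^2 = 4
  bit 3 = 0: r = r^2 mod 31 = 4^2 = 16
  -> A = 16
B = 11^13 mod 31  (bits of 13 = 1101)
  bit 0 = 1: r = r^2 * 11 mod 31 = 1^2 * 11 = 1*11 = 11
  bit 1 = 1: r = r^2 * 11 mod 31 = 11^2 * 11 = 28*11 = 29
  bit 2 = 0: r = r^2 mod 31 = 29^2 = 4
  bit 3 = 1: r = r^2 * 11 mod 31 = 4^2 * 11 = 16*11 = 21
  -> B = 21
s = B^a = 21^12 mod 31  (bits of 12 = 1100)
  bit 0 = 1: r = r^2 * 21 mod 31 = 1^2 * 21 = 1*21 = 21
  bit 1 = 1: r = r^2 * 21 mod 31 = 21^2 * 21 = 7*21 = 23
  bit 2 = 0: r = r^2 mod 31 = 23^2 = 2
  bit 3 = 0: r = r^2 mod 31 = 2^2 = 4
  -> s = B^a = 4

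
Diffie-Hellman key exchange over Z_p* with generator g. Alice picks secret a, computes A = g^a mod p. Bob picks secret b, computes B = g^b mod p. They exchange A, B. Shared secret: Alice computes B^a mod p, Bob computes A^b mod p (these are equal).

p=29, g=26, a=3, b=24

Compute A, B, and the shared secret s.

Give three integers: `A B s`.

Answer: 2 24 20

Derivation:
A = 26^3 mod 29  (bits of 3 = 11)
  bit 0 = 1: r = r^2 * 26 mod 29 = 1^2 * 26 = 1*26 = 26
  bit 1 = 1: r = r^2 * 26 mod 29 = 26^2 * 26 = 9*26 = 2
  -> A = 2
B = 26^24 mod 29  (bits of 24 = 11000)
  bit 0 = 1: r = r^2 * 26 mod 29 = 1^2 * 26 = 1*26 = 26
  bit 1 = 1: r = r^2 * 26 mod 29 = 26^2 * 26 = 9*26 = 2
  bit 2 = 0: r = r^2 mod 29 = 2^2 = 4
  bit 3 = 0: r = r^2 mod 29 = 4^2 = 16
  bit 4 = 0: r = r^2 mod 29 = 16^2 = 24
  -> B = 24
s = B^a = 24^3 mod 29  (bits of 3 = 11)
  bit 0 = 1: r = r^2 * 24 mod 29 = 1^2 * 24 = 1*24 = 24
  bit 1 = 1: r = r^2 * 24 mod 29 = 24^2 * 24 = 25*24 = 20
  -> s = B^a = 20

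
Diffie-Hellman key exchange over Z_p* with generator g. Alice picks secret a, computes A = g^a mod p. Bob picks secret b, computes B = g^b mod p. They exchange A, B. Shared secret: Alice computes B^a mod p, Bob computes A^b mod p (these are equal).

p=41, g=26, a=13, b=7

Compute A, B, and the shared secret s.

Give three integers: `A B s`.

A = 26^13 mod 41  (bits of 13 = 1101)
  bit 0 = 1: r = r^2 * 26 mod 41 = 1^2 * 26 = 1*26 = 26
  bit 1 = 1: r = r^2 * 26 mod 41 = 26^2 * 26 = 20*26 = 28
  bit 2 = 0: r = r^2 mod 41 = 28^2 = 5
  bit 3 = 1: r = r^2 * 26 mod 41 = 5^2 * 26 = 25*26 = 35
  -> A = 35
B = 26^7 mod 41  (bits of 7 = 111)
  bit 0 = 1: r = r^2 * 26 mod 41 = 1^2 * 26 = 1*26 = 26
  bit 1 = 1: r = r^2 * 26 mod 41 = 26^2 * 26 = 20*26 = 28
  bit 2 = 1: r = r^2 * 26 mod 41 = 28^2 * 26 = 5*26 = 7
  -> B = 7
s = B^a = 7^13 mod 41  (bits of 13 = 1101)
  bit 0 = 1: r = r^2 * 7 mod 41 = 1^2 * 7 = 1*7 = 7
  bit 1 = 1: r = r^2 * 7 mod 41 = 7^2 * 7 = 8*7 = 15
  bit 2 = 0: r = r^2 mod 41 = 15^2 = 20
  bit 3 = 1: r = r^2 * 7 mod 41 = 20^2 * 7 = 31*7 = 12
  -> s = B^a = 12

Answer: 35 7 12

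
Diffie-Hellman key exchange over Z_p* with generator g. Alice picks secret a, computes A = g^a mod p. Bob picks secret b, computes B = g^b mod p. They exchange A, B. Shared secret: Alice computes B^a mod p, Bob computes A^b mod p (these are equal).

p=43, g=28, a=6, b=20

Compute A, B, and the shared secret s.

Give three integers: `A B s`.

Answer: 11 23 4

Derivation:
A = 28^6 mod 43  (bits of 6 = 110)
  bit 0 = 1: r = r^2 * 28 mod 43 = 1^2 * 28 = 1*28 = 28
  bit 1 = 1: r = r^2 * 28 mod 43 = 28^2 * 28 = 10*28 = 22
  bit 2 = 0: r = r^2 mod 43 = 22^2 = 11
  -> A = 11
B = 28^20 mod 43  (bits of 20 = 10100)
  bit 0 = 1: r = r^2 * 28 mod 43 = 1^2 * 28 = 1*28 = 28
  bit 1 = 0: r = r^2 mod 43 = 28^2 = 10
  bit 2 = 1: r = r^2 * 28 mod 43 = 10^2 * 28 = 14*28 = 5
  bit 3 = 0: r = r^2 mod 43 = 5^2 = 25
  bit 4 = 0: r = r^2 mod 43 = 25^2 = 23
  -> B = 23
s = B^a = 23^6 mod 43  (bits of 6 = 110)
  bit 0 = 1: r = r^2 * 23 mod 43 = 1^2 * 23 = 1*23 = 23
  bit 1 = 1: r = r^2 * 23 mod 43 = 23^2 * 23 = 13*23 = 41
  bit 2 = 0: r = r^2 mod 43 = 41^2 = 4
  -> s = B^a = 4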